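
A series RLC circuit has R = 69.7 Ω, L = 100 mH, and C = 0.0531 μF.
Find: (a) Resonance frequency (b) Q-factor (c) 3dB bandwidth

Step 1 — Resonance condition Im(Z)=0 gives ω₀ = 1/√(LC).
Step 2 — ω₀ = 1/√(0.1·5.31e-08) = 1.372e+04 rad/s.
Step 3 — f₀ = ω₀/(2π) = 2184 Hz.
Step 4 — Series Q: Q = ω₀L/R = 1.372e+04·0.1/69.7 = 19.69.
Step 5 — 3dB bandwidth: Δω = ω₀/Q = 697 rad/s; BW = Δω/(2π) = 110.9 Hz.

(a) f₀ = 2184 Hz  (b) Q = 19.69  (c) BW = 110.9 Hz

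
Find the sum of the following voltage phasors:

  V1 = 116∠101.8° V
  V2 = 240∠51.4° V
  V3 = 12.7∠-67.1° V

Step 1 — Convert each phasor to rectangular form:
  V1 = 116·(cos(101.8°) + j·sin(101.8°)) = -23.72 + j113.5 V
  V2 = 240·(cos(51.4°) + j·sin(51.4°)) = 149.7 + j187.6 V
  V3 = 12.7·(cos(-67.1°) + j·sin(-67.1°)) = 4.942 - j11.7 V
Step 2 — Sum components: V_total = 131 + j289.4 V.
Step 3 — Convert to polar: |V_total| = 317.7 V, ∠V_total = 65.7°.

V_total = 317.7∠65.7° V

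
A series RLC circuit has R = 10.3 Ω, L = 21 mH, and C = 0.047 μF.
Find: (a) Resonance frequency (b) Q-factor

Step 1 — Resonance condition Im(Z)=0 gives ω₀ = 1/√(LC).
Step 2 — ω₀ = 1/√(0.021·4.7e-08) = 3.183e+04 rad/s.
Step 3 — f₀ = ω₀/(2π) = 5066 Hz.
Step 4 — Series Q: Q = ω₀L/R = 3.183e+04·0.021/10.3 = 64.9.

(a) f₀ = 5066 Hz  (b) Q = 64.9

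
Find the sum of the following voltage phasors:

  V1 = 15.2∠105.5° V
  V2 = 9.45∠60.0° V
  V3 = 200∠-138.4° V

Step 1 — Convert each phasor to rectangular form:
  V1 = 15.2·(cos(105.5°) + j·sin(105.5°)) = -4.062 + j14.65 V
  V2 = 9.45·(cos(60.0°) + j·sin(60.0°)) = 4.725 + j8.184 V
  V3 = 200·(cos(-138.4°) + j·sin(-138.4°)) = -149.6 - j132.8 V
Step 2 — Sum components: V_total = -148.9 - j110 V.
Step 3 — Convert to polar: |V_total| = 185.1 V, ∠V_total = -143.6°.

V_total = 185.1∠-143.6° V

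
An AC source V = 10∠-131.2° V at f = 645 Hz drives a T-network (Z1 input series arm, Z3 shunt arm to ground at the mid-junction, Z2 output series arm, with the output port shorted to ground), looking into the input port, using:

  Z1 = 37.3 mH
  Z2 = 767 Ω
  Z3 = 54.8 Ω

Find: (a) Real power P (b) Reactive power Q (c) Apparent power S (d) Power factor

Step 1 — Angular frequency: ω = 2π·f = 2π·645 = 4053 rad/s.
Step 2 — Component impedances:
  Z1: Z = jωL = j·4053·0.0373 = 0 + j151.2 Ω
  Z2: Z = R = 767 Ω
  Z3: Z = R = 54.8 Ω
Step 3 — With the output port shorted to ground, the output series arm Z2 runs from the junction to ground; the shunt arm Z3 also runs from the junction to ground. They appear in parallel: Z3 || Z2 = 51.15 Ω.
Step 4 — Series with input arm Z1: Z_in = Z1 + (Z3 || Z2) = 51.15 + j151.2 Ω = 159.6∠71.3° Ω.
Step 5 — Source phasor: V = 10∠-131.2° V = -6.587 - j7.524 V.
Step 6 — Current: I = V / Z = -0.05789 + j0.02399 A = 0.06266∠157.5° A.
Step 7 — Complex power: S = V·I* = 0.2008 + j0.5936 VA.
Step 8 — Real power: P = Re(S) = 0.2008 W.
Step 9 — Reactive power: Q = Im(S) = 0.5936 VAR.
Step 10 — Apparent power: |S| = 0.6266 VA.
Step 11 — Power factor: PF = P/|S| = 0.3205 (lagging).

(a) P = 0.2008 W  (b) Q = 0.5936 VAR  (c) S = 0.6266 VA  (d) PF = 0.3205 (lagging)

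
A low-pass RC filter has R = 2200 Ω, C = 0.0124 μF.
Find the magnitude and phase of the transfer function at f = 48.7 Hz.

Step 1 — Angular frequency: ω = 2π·48.7 = 306 rad/s.
Step 2 — Transfer function: H(jω) = 1/(1 + jωRC).
Step 3 — Denominator: 1 + jωRC = 1 + j·306·2200·1.24e-08 = 1 + j0.008347.
Step 4 — H = 0.9999 - j0.008347.
Step 5 — Magnitude: |H| = 1 (-0.0 dB); phase: φ = -0.5°.

|H| = 1 (-0.0 dB), φ = -0.5°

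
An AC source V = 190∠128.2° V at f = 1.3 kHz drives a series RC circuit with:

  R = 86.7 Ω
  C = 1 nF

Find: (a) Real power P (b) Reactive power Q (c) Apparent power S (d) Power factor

Step 1 — Angular frequency: ω = 2π·f = 2π·1300 = 8168 rad/s.
Step 2 — Component impedances:
  R: Z = R = 86.7 Ω
  C: Z = 1/(jωC) = -j/(ω·C) = 0 - j1.224e+05 Ω
Step 3 — Series combination: Z_total = R + C = 86.7 - j1.224e+05 Ω = 1.224e+05∠-90.0° Ω.
Step 4 — Source phasor: V = 190∠128.2° V = -117.5 + j149.3 V.
Step 5 — Current: I = V / Z = -0.00122 - j0.0009589 A = 0.001552∠-141.8° A.
Step 6 — Complex power: S = V·I* = 0.0002088 - j0.2949 VA.
Step 7 — Real power: P = Re(S) = 0.0002088 W.
Step 8 — Reactive power: Q = Im(S) = -0.2949 VAR.
Step 9 — Apparent power: |S| = 0.2949 VA.
Step 10 — Power factor: PF = P/|S| = 0.0007082 (leading).

(a) P = 0.0002088 W  (b) Q = -0.2949 VAR  (c) S = 0.2949 VA  (d) PF = 0.0007082 (leading)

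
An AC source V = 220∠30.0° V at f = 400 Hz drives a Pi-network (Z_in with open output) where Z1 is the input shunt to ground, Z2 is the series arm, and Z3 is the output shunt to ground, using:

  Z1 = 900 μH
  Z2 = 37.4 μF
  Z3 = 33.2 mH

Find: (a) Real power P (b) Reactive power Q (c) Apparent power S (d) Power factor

Step 1 — Angular frequency: ω = 2π·f = 2π·400 = 2513 rad/s.
Step 2 — Component impedances:
  Z1: Z = jωL = j·2513·0.0009 = 0 + j2.262 Ω
  Z2: Z = 1/(jωC) = -j/(ω·C) = 0 - j10.64 Ω
  Z3: Z = jωL = j·2513·0.0332 = 0 + j83.44 Ω
Step 3 — With open output, the series arm Z2 and the output shunt Z3 appear in series to ground: Z2 + Z3 = 0 + j72.8 Ω.
Step 4 — Parallel with input shunt Z1: Z_in = Z1 || (Z2 + Z3) = 0 + j2.194 Ω = 2.194∠90.0° Ω.
Step 5 — Source phasor: V = 220∠30.0° V = 190.5 + j110 V.
Step 6 — Current: I = V / Z = 50.14 - j86.85 A = 100.3∠-60.0° A.
Step 7 — Complex power: S = V·I* = 0 + j2.206e+04 VA.
Step 8 — Real power: P = Re(S) = 0 W.
Step 9 — Reactive power: Q = Im(S) = 2.206e+04 VAR.
Step 10 — Apparent power: |S| = 2.206e+04 VA.
Step 11 — Power factor: PF = P/|S| = 0 (lagging).

(a) P = 0 W  (b) Q = 2.206e+04 VAR  (c) S = 2.206e+04 VA  (d) PF = 0 (lagging)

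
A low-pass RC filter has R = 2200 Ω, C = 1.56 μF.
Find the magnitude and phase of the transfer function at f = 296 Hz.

Step 1 — Angular frequency: ω = 2π·296 = 1860 rad/s.
Step 2 — Transfer function: H(jω) = 1/(1 + jωRC).
Step 3 — Denominator: 1 + jωRC = 1 + j·1860·2200·1.56e-06 = 1 + j6.383.
Step 4 — H = 0.02396 - j0.1529.
Step 5 — Magnitude: |H| = 0.1548 (-16.2 dB); phase: φ = -81.1°.

|H| = 0.1548 (-16.2 dB), φ = -81.1°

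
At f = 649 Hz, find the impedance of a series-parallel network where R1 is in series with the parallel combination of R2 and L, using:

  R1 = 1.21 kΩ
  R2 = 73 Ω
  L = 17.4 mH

Step 1 — Angular frequency: ω = 2π·f = 2π·649 = 4078 rad/s.
Step 2 — Component impedances:
  R1: Z = R = 1210 Ω
  R2: Z = R = 73 Ω
  L: Z = jωL = j·4078·0.0174 = 0 + j70.95 Ω
Step 3 — Parallel branch: R2 || L = 1/(1/R2 + 1/L) = 35.46 + j36.49 Ω.
Step 4 — Series with R1: Z_total = R1 + (R2 || L) = 1245 + j36.49 Ω = 1246∠1.7° Ω.

Z = 1245 + j36.49 Ω = 1246∠1.7° Ω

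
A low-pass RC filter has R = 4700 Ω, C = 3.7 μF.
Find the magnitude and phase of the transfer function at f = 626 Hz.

Step 1 — Angular frequency: ω = 2π·626 = 3933 rad/s.
Step 2 — Transfer function: H(jω) = 1/(1 + jωRC).
Step 3 — Denominator: 1 + jωRC = 1 + j·3933·4700·3.7e-06 = 1 + j68.4.
Step 4 — H = 0.0002137 - j0.01462.
Step 5 — Magnitude: |H| = 0.01462 (-36.7 dB); phase: φ = -89.2°.

|H| = 0.01462 (-36.7 dB), φ = -89.2°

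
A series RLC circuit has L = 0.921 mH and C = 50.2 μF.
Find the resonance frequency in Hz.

Step 1 — Resonance condition Im(Z)=0 gives ω₀ = 1/√(LC).
Step 2 — ω₀ = 1/√(0.000921·5.02e-05) = 4651 rad/s.
Step 3 — f₀ = ω₀/(2π) = 740.2 Hz.

f₀ = 740.2 Hz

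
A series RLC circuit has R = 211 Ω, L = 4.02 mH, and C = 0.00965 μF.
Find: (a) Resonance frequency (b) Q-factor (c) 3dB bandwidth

Step 1 — Resonance: ω₀ = 1/√(LC) = 1/√(0.00402·9.65e-09) = 1.606e+05 rad/s.
Step 2 — f₀ = ω₀/(2π) = 2.555e+04 Hz.
Step 3 — Series Q: Q = ω₀L/R = 1.606e+05·0.00402/211 = 3.059.
Step 4 — Bandwidth: Δω = ω₀/Q = 5.249e+04 rad/s; BW = Δω/(2π) = 8354 Hz.

(a) f₀ = 2.555e+04 Hz  (b) Q = 3.059  (c) BW = 8354 Hz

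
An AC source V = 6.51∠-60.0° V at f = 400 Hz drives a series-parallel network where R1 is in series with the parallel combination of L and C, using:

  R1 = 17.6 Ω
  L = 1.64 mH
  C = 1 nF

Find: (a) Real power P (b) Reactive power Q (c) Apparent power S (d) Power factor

Step 1 — Angular frequency: ω = 2π·f = 2π·400 = 2513 rad/s.
Step 2 — Component impedances:
  R1: Z = R = 17.6 Ω
  L: Z = jωL = j·2513·0.00164 = 0 + j4.122 Ω
  C: Z = 1/(jωC) = -j/(ω·C) = 0 - j3.979e+05 Ω
Step 3 — Parallel branch: L || C = 1/(1/L + 1/C) = 0 + j4.122 Ω.
Step 4 — Series with R1: Z_total = R1 + (L || C) = 17.6 + j4.122 Ω = 18.08∠13.2° Ω.
Step 5 — Source phasor: V = 6.51∠-60.0° V = 3.255 - j5.638 V.
Step 6 — Current: I = V / Z = 0.1042 - j0.3447 A = 0.3601∠-73.2° A.
Step 7 — Complex power: S = V·I* = 2.283 + j0.5346 VA.
Step 8 — Real power: P = Re(S) = 2.283 W.
Step 9 — Reactive power: Q = Im(S) = 0.5346 VAR.
Step 10 — Apparent power: |S| = 2.345 VA.
Step 11 — Power factor: PF = P/|S| = 0.9737 (lagging).

(a) P = 2.283 W  (b) Q = 0.5346 VAR  (c) S = 2.345 VA  (d) PF = 0.9737 (lagging)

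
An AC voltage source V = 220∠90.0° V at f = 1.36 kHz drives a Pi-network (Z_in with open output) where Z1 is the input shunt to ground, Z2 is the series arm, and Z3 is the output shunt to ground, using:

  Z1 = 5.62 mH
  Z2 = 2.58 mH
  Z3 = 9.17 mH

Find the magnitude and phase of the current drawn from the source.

Step 1 — Angular frequency: ω = 2π·f = 2π·1360 = 8545 rad/s.
Step 2 — Component impedances:
  Z1: Z = jωL = j·8545·0.00562 = 0 + j48.02 Ω
  Z2: Z = jωL = j·8545·0.00258 = 0 + j22.05 Ω
  Z3: Z = jωL = j·8545·0.00917 = 0 + j78.36 Ω
Step 3 — With open output, the series arm Z2 and the output shunt Z3 appear in series to ground: Z2 + Z3 = 0 + j100.4 Ω.
Step 4 — Parallel with input shunt Z1: Z_in = Z1 || (Z2 + Z3) = 0 + j32.49 Ω = 32.49∠90.0° Ω.
Step 5 — Source phasor: V = 220∠90.0° V = 0 + j220 V.
Step 6 — Ohm's law: I = V / Z_total = (0 + j220) / (0 + j32.49) = 6.772 A.
Step 7 — Convert to polar: |I| = 6.772 A, ∠I = -0.0°.

I = 6.772∠-0.0° A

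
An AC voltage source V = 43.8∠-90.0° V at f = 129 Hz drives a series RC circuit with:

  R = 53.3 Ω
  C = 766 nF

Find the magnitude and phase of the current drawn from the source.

Step 1 — Angular frequency: ω = 2π·f = 2π·129 = 810.5 rad/s.
Step 2 — Component impedances:
  R: Z = R = 53.3 Ω
  C: Z = 1/(jωC) = -j/(ω·C) = 0 - j1611 Ω
Step 3 — Series combination: Z_total = R + C = 53.3 - j1611 Ω = 1612∠-88.1° Ω.
Step 4 — Source phasor: V = 43.8∠-90.0° V = 0 - j43.8 V.
Step 5 — Ohm's law: I = V / Z_total = (0 - j43.8) / (53.3 - j1611) = 0.02716 - j0.0008989 A.
Step 6 — Convert to polar: |I| = 0.02718 A, ∠I = -1.9°.

I = 0.02718∠-1.9° A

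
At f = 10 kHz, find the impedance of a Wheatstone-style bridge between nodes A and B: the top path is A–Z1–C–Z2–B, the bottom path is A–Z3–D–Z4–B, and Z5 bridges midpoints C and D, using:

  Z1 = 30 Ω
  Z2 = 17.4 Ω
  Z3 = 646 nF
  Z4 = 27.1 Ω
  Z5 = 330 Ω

Step 1 — Angular frequency: ω = 2π·f = 2π·1e+04 = 6.283e+04 rad/s.
Step 2 — Component impedances:
  Z1: Z = R = 30 Ω
  Z2: Z = R = 17.4 Ω
  Z3: Z = 1/(jωC) = -j/(ω·C) = 0 - j24.64 Ω
  Z4: Z = R = 27.1 Ω
  Z5: Z = R = 330 Ω
Step 3 — Bridge requires nodal analysis (the Z5 bridge couples midpoints C and D, so the two paths cannot be reduced to a simple series/parallel combination). Setting node B to ground and injecting 1 A at node A, the 3-node admittance system at A, C, D solves to V_A = Z_AB = 20.24 - j9.381 Ω = 22.31∠-24.9° Ω.

Z = 20.24 - j9.381 Ω = 22.31∠-24.9° Ω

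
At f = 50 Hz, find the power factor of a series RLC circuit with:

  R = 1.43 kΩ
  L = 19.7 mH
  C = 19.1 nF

Step 1 — Angular frequency: ω = 2π·f = 2π·50 = 314.2 rad/s.
Step 2 — Component impedances:
  R: Z = R = 1430 Ω
  L: Z = jωL = j·314.2·0.0197 = 0 + j6.189 Ω
  C: Z = 1/(jωC) = -j/(ω·C) = 0 - j1.667e+05 Ω
Step 3 — Series combination: Z_total = R + L + C = 1430 - j1.666e+05 Ω = 1.667e+05∠-89.5° Ω.
Step 4 — Power factor: PF = cos(φ) = Re(Z)/|Z| = 1430/1.6665e+05 = 0.008581.
Step 5 — Type: Im(Z) = -1.666e+05 ⇒ leading (phase φ = -89.5°).

PF = 0.008581 (leading, φ = -89.5°)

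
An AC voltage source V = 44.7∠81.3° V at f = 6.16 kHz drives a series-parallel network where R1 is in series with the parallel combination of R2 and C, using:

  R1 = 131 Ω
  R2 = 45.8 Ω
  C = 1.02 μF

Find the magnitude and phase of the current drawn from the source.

Step 1 — Angular frequency: ω = 2π·f = 2π·6160 = 3.87e+04 rad/s.
Step 2 — Component impedances:
  R1: Z = R = 131 Ω
  R2: Z = R = 45.8 Ω
  C: Z = 1/(jωC) = -j/(ω·C) = 0 - j25.33 Ω
Step 3 — Parallel branch: R2 || C = 1/(1/R2 + 1/C) = 10.73 - j19.4 Ω.
Step 4 — Series with R1: Z_total = R1 + (R2 || C) = 141.7 - j19.4 Ω = 143∠-7.8° Ω.
Step 5 — Source phasor: V = 44.7∠81.3° V = 6.761 + j44.19 V.
Step 6 — Ohm's law: I = V / Z_total = (6.761 + j44.19) / (141.7 - j19.4) = 0.004945 + j0.3124 A.
Step 7 — Convert to polar: |I| = 0.3125 A, ∠I = 89.1°.

I = 0.3125∠89.1° A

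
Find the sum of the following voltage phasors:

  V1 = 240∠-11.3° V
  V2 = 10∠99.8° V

Step 1 — Convert each phasor to rectangular form:
  V1 = 240·(cos(-11.3°) + j·sin(-11.3°)) = 235.3 - j47.03 V
  V2 = 10·(cos(99.8°) + j·sin(99.8°)) = -1.702 + j9.854 V
Step 2 — Sum components: V_total = 233.6 - j37.17 V.
Step 3 — Convert to polar: |V_total| = 236.6 V, ∠V_total = -9.0°.

V_total = 236.6∠-9.0° V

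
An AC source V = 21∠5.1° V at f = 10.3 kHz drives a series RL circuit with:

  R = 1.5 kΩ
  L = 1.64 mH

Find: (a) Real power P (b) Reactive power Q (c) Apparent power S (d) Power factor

Step 1 — Angular frequency: ω = 2π·f = 2π·1.03e+04 = 6.472e+04 rad/s.
Step 2 — Component impedances:
  R: Z = R = 1500 Ω
  L: Z = jωL = j·6.472e+04·0.00164 = 0 + j106.1 Ω
Step 3 — Series combination: Z_total = R + L = 1500 + j106.1 Ω = 1504∠4.0° Ω.
Step 4 — Source phasor: V = 21∠5.1° V = 20.92 + j1.867 V.
Step 5 — Current: I = V / Z = 0.01396 + j0.0002566 A = 0.01397∠1.1° A.
Step 6 — Complex power: S = V·I* = 0.2925 + j0.0207 VA.
Step 7 — Real power: P = Re(S) = 0.2925 W.
Step 8 — Reactive power: Q = Im(S) = 0.0207 VAR.
Step 9 — Apparent power: |S| = 0.2933 VA.
Step 10 — Power factor: PF = P/|S| = 0.9975 (lagging).

(a) P = 0.2925 W  (b) Q = 0.0207 VAR  (c) S = 0.2933 VA  (d) PF = 0.9975 (lagging)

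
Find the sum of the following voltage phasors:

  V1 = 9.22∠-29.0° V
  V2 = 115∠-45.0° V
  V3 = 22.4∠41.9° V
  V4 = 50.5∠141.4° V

Step 1 — Convert each phasor to rectangular form:
  V1 = 9.22·(cos(-29.0°) + j·sin(-29.0°)) = 8.064 - j4.47 V
  V2 = 115·(cos(-45.0°) + j·sin(-45.0°)) = 81.32 - j81.32 V
  V3 = 22.4·(cos(41.9°) + j·sin(41.9°)) = 16.67 + j14.96 V
  V4 = 50.5·(cos(141.4°) + j·sin(141.4°)) = -39.47 + j31.51 V
Step 2 — Sum components: V_total = 66.59 - j39.32 V.
Step 3 — Convert to polar: |V_total| = 77.33 V, ∠V_total = -30.6°.

V_total = 77.33∠-30.6° V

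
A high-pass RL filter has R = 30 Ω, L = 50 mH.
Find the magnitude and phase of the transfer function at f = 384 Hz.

Step 1 — Angular frequency: ω = 2π·384 = 2413 rad/s.
Step 2 — Transfer function: H(jω) = jωL/(R + jωL).
Step 3 — Numerator jωL = j·120.6; denominator R + jωL = 30 + j120.6.
Step 4 — H = 0.9418 + j0.2342.
Step 5 — Magnitude: |H| = 0.9704 (-0.3 dB); phase: φ = 14.0°.

|H| = 0.9704 (-0.3 dB), φ = 14.0°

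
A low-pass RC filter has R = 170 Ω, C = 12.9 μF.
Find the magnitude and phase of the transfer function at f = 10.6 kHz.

Step 1 — Angular frequency: ω = 2π·1.06e+04 = 6.66e+04 rad/s.
Step 2 — Transfer function: H(jω) = 1/(1 + jωRC).
Step 3 — Denominator: 1 + jωRC = 1 + j·6.66e+04·170·1.29e-05 = 1 + j146.1.
Step 4 — H = 4.687e-05 - j0.006846.
Step 5 — Magnitude: |H| = 0.006846 (-43.3 dB); phase: φ = -89.6°.

|H| = 0.006846 (-43.3 dB), φ = -89.6°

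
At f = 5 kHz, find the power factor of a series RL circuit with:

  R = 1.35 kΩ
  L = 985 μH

Step 1 — Angular frequency: ω = 2π·f = 2π·5000 = 3.142e+04 rad/s.
Step 2 — Component impedances:
  R: Z = R = 1350 Ω
  L: Z = jωL = j·3.142e+04·0.000985 = 0 + j30.94 Ω
Step 3 — Series combination: Z_total = R + L = 1350 + j30.94 Ω = 1350∠1.3° Ω.
Step 4 — Power factor: PF = cos(φ) = Re(Z)/|Z| = 1350/1350.4 = 0.9997.
Step 5 — Type: Im(Z) = 30.94 ⇒ lagging (phase φ = 1.3°).

PF = 0.9997 (lagging, φ = 1.3°)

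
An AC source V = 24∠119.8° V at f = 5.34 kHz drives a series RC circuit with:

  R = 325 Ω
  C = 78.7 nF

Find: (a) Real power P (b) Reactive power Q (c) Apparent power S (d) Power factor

Step 1 — Angular frequency: ω = 2π·f = 2π·5340 = 3.355e+04 rad/s.
Step 2 — Component impedances:
  R: Z = R = 325 Ω
  C: Z = 1/(jωC) = -j/(ω·C) = 0 - j378.7 Ω
Step 3 — Series combination: Z_total = R + C = 325 - j378.7 Ω = 499∠-49.4° Ω.
Step 4 — Source phasor: V = 24∠119.8° V = -11.93 + j20.83 V.
Step 5 — Current: I = V / Z = -0.04723 + j0.009041 A = 0.04809∠169.2° A.
Step 6 — Complex power: S = V·I* = 0.7517 - j0.8759 VA.
Step 7 — Real power: P = Re(S) = 0.7517 W.
Step 8 — Reactive power: Q = Im(S) = -0.8759 VAR.
Step 9 — Apparent power: |S| = 1.154 VA.
Step 10 — Power factor: PF = P/|S| = 0.6512 (leading).

(a) P = 0.7517 W  (b) Q = -0.8759 VAR  (c) S = 1.154 VA  (d) PF = 0.6512 (leading)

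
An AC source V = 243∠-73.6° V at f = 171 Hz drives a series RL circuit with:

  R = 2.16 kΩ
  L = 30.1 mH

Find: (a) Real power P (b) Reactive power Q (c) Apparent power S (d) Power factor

Step 1 — Angular frequency: ω = 2π·f = 2π·171 = 1074 rad/s.
Step 2 — Component impedances:
  R: Z = R = 2160 Ω
  L: Z = jωL = j·1074·0.0301 = 0 + j32.34 Ω
Step 3 — Series combination: Z_total = R + L = 2160 + j32.34 Ω = 2160∠0.9° Ω.
Step 4 — Source phasor: V = 243∠-73.6° V = 68.61 - j233.1 V.
Step 5 — Current: I = V / Z = 0.03014 - j0.1084 A = 0.1125∠-74.5° A.
Step 6 — Complex power: S = V·I* = 27.33 + j0.4092 VA.
Step 7 — Real power: P = Re(S) = 27.33 W.
Step 8 — Reactive power: Q = Im(S) = 0.4092 VAR.
Step 9 — Apparent power: |S| = 27.33 VA.
Step 10 — Power factor: PF = P/|S| = 0.9999 (lagging).

(a) P = 27.33 W  (b) Q = 0.4092 VAR  (c) S = 27.33 VA  (d) PF = 0.9999 (lagging)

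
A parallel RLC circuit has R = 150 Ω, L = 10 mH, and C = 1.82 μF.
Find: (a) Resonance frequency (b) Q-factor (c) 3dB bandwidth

Step 1 — Resonance: ω₀ = 1/√(LC) = 1/√(0.01·1.82e-06) = 7412 rad/s.
Step 2 — f₀ = ω₀/(2π) = 1180 Hz.
Step 3 — Parallel Q: Q = R/(ω₀L) = 150/(7412·0.01) = 2.024.
Step 4 — Bandwidth: Δω = ω₀/Q = 3663 rad/s; BW = Δω/(2π) = 583 Hz.

(a) f₀ = 1180 Hz  (b) Q = 2.024  (c) BW = 583 Hz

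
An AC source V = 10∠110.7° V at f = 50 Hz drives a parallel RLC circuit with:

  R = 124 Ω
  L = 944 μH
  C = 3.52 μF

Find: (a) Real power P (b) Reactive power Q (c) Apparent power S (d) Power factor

Step 1 — Angular frequency: ω = 2π·f = 2π·50 = 314.2 rad/s.
Step 2 — Component impedances:
  R: Z = R = 124 Ω
  L: Z = jωL = j·314.2·0.000944 = 0 + j0.2966 Ω
  C: Z = 1/(jωC) = -j/(ω·C) = 0 - j904.3 Ω
Step 3 — Parallel combination: 1/Z_total = 1/R + 1/L + 1/C; Z_total = 0.0007097 + j0.2967 Ω = 0.2967∠89.9° Ω.
Step 4 — Source phasor: V = 10∠110.7° V = -3.535 + j9.354 V.
Step 5 — Current: I = V / Z = 31.5 + j11.99 A = 33.71∠20.8° A.
Step 6 — Complex power: S = V·I* = 0.8065 + j337.1 VA.
Step 7 — Real power: P = Re(S) = 0.8065 W.
Step 8 — Reactive power: Q = Im(S) = 337.1 VAR.
Step 9 — Apparent power: |S| = 337.1 VA.
Step 10 — Power factor: PF = P/|S| = 0.002392 (lagging).

(a) P = 0.8065 W  (b) Q = 337.1 VAR  (c) S = 337.1 VA  (d) PF = 0.002392 (lagging)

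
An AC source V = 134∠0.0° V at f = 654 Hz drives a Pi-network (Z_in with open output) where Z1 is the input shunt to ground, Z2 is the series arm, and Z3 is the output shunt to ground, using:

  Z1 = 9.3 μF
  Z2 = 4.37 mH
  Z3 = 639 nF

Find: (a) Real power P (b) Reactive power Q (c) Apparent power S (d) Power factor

Step 1 — Angular frequency: ω = 2π·f = 2π·654 = 4109 rad/s.
Step 2 — Component impedances:
  Z1: Z = 1/(jωC) = -j/(ω·C) = 0 - j26.17 Ω
  Z2: Z = jωL = j·4109·0.00437 = 0 + j17.96 Ω
  Z3: Z = 1/(jωC) = -j/(ω·C) = 0 - j380.8 Ω
Step 3 — With open output, the series arm Z2 and the output shunt Z3 appear in series to ground: Z2 + Z3 = 0 - j362.9 Ω.
Step 4 — Parallel with input shunt Z1: Z_in = Z1 || (Z2 + Z3) = 0 - j24.41 Ω = 24.41∠-90.0° Ω.
Step 5 — Source phasor: V = 134∠0.0° V = 134 V.
Step 6 — Current: I = V / Z = 0 + j5.49 A = 5.49∠90.0° A.
Step 7 — Complex power: S = V·I* = 0 - j735.7 VA.
Step 8 — Real power: P = Re(S) = 0 W.
Step 9 — Reactive power: Q = Im(S) = -735.7 VAR.
Step 10 — Apparent power: |S| = 735.7 VA.
Step 11 — Power factor: PF = P/|S| = 0 (leading).

(a) P = 0 W  (b) Q = -735.7 VAR  (c) S = 735.7 VA  (d) PF = 0 (leading)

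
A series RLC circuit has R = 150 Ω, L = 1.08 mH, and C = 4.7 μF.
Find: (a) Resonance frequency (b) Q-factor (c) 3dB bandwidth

Step 1 — Resonance condition Im(Z)=0 gives ω₀ = 1/√(LC).
Step 2 — ω₀ = 1/√(0.00108·4.7e-06) = 1.404e+04 rad/s.
Step 3 — f₀ = ω₀/(2π) = 2234 Hz.
Step 4 — Series Q: Q = ω₀L/R = 1.404e+04·0.00108/150 = 0.1011.
Step 5 — 3dB bandwidth: Δω = ω₀/Q = 1.389e+05 rad/s; BW = Δω/(2π) = 2.21e+04 Hz.

(a) f₀ = 2234 Hz  (b) Q = 0.1011  (c) BW = 2.21e+04 Hz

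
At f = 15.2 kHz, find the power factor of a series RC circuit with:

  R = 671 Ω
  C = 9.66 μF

Step 1 — Angular frequency: ω = 2π·f = 2π·1.52e+04 = 9.55e+04 rad/s.
Step 2 — Component impedances:
  R: Z = R = 671 Ω
  C: Z = 1/(jωC) = -j/(ω·C) = 0 - j1.084 Ω
Step 3 — Series combination: Z_total = R + C = 671 - j1.084 Ω = 671∠-0.1° Ω.
Step 4 — Power factor: PF = cos(φ) = Re(Z)/|Z| = 671/671 = 1.
Step 5 — Type: Im(Z) = -1.084 ⇒ leading (phase φ = -0.1°).

PF = 1 (leading, φ = -0.1°)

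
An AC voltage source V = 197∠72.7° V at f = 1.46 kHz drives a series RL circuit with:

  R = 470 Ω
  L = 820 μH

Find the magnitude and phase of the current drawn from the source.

Step 1 — Angular frequency: ω = 2π·f = 2π·1460 = 9173 rad/s.
Step 2 — Component impedances:
  R: Z = R = 470 Ω
  L: Z = jωL = j·9173·0.00082 = 0 + j7.522 Ω
Step 3 — Series combination: Z_total = R + L = 470 + j7.522 Ω = 470.1∠0.9° Ω.
Step 4 — Source phasor: V = 197∠72.7° V = 58.58 + j188.1 V.
Step 5 — Ohm's law: I = V / Z_total = (58.58 + j188.1) / (470 + j7.522) = 0.131 + j0.3981 A.
Step 6 — Convert to polar: |I| = 0.4191 A, ∠I = 71.8°.

I = 0.4191∠71.8° A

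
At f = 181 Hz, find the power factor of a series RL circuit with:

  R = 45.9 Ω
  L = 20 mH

Step 1 — Angular frequency: ω = 2π·f = 2π·181 = 1137 rad/s.
Step 2 — Component impedances:
  R: Z = R = 45.9 Ω
  L: Z = jωL = j·1137·0.02 = 0 + j22.75 Ω
Step 3 — Series combination: Z_total = R + L = 45.9 + j22.75 Ω = 51.23∠26.4° Ω.
Step 4 — Power factor: PF = cos(φ) = Re(Z)/|Z| = 45.9/51.23 = 0.896.
Step 5 — Type: Im(Z) = 22.75 ⇒ lagging (phase φ = 26.4°).

PF = 0.896 (lagging, φ = 26.4°)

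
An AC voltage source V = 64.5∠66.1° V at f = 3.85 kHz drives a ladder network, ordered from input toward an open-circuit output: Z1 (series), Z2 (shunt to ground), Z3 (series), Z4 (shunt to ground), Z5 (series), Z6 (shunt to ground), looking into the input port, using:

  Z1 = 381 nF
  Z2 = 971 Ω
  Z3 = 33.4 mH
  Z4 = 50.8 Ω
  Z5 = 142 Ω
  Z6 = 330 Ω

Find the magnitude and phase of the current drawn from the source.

Step 1 — Angular frequency: ω = 2π·f = 2π·3850 = 2.419e+04 rad/s.
Step 2 — Component impedances:
  Z1: Z = 1/(jωC) = -j/(ω·C) = 0 - j108.5 Ω
  Z2: Z = R = 971 Ω
  Z3: Z = jωL = j·2.419e+04·0.0334 = 0 + j808 Ω
  Z4: Z = R = 50.8 Ω
  Z5: Z = R = 142 Ω
  Z6: Z = R = 330 Ω
Step 3 — Ladder network (open output): work backward from the far end, alternating series and parallel combinations. Z_in = 402.6 + j343.1 Ω = 529∠40.4° Ω.
Step 4 — Source phasor: V = 64.5∠66.1° V = 26.13 + j58.97 V.
Step 5 — Ohm's law: I = V / Z_total = (26.13 + j58.97) / (402.6 + j343.1) = 0.1099 + j0.05281 A.
Step 6 — Convert to polar: |I| = 0.1219 A, ∠I = 25.7°.

I = 0.1219∠25.7° A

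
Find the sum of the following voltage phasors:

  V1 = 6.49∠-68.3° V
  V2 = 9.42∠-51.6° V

Step 1 — Convert each phasor to rectangular form:
  V1 = 6.49·(cos(-68.3°) + j·sin(-68.3°)) = 2.4 - j6.03 V
  V2 = 9.42·(cos(-51.6°) + j·sin(-51.6°)) = 5.851 - j7.382 V
Step 2 — Sum components: V_total = 8.251 - j13.41 V.
Step 3 — Convert to polar: |V_total| = 15.75 V, ∠V_total = -58.4°.

V_total = 15.75∠-58.4° V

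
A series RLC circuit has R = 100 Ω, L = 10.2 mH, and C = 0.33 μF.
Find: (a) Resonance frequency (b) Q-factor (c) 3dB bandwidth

Step 1 — Resonance: ω₀ = 1/√(LC) = 1/√(0.0102·3.3e-07) = 1.724e+04 rad/s.
Step 2 — f₀ = ω₀/(2π) = 2743 Hz.
Step 3 — Series Q: Q = ω₀L/R = 1.724e+04·0.0102/100 = 1.758.
Step 4 — Bandwidth: Δω = ω₀/Q = 9804 rad/s; BW = Δω/(2π) = 1560 Hz.

(a) f₀ = 2743 Hz  (b) Q = 1.758  (c) BW = 1560 Hz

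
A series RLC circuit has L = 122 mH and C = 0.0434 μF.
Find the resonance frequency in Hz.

Step 1 — Resonance condition Im(Z)=0 gives ω₀ = 1/√(LC).
Step 2 — ω₀ = 1/√(0.122·4.34e-08) = 1.374e+04 rad/s.
Step 3 — f₀ = ω₀/(2π) = 2187 Hz.

f₀ = 2187 Hz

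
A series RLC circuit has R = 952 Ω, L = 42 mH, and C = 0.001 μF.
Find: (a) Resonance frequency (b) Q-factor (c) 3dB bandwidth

Step 1 — Resonance condition Im(Z)=0 gives ω₀ = 1/√(LC).
Step 2 — ω₀ = 1/√(0.042·1e-09) = 1.543e+05 rad/s.
Step 3 — f₀ = ω₀/(2π) = 2.456e+04 Hz.
Step 4 — Series Q: Q = ω₀L/R = 1.543e+05·0.042/952 = 6.808.
Step 5 — 3dB bandwidth: Δω = ω₀/Q = 2.267e+04 rad/s; BW = Δω/(2π) = 3608 Hz.

(a) f₀ = 2.456e+04 Hz  (b) Q = 6.808  (c) BW = 3608 Hz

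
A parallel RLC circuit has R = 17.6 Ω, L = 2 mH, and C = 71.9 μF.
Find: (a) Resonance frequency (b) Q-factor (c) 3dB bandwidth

Step 1 — Resonance: ω₀ = 1/√(LC) = 1/√(0.002·7.19e-05) = 2637 rad/s.
Step 2 — f₀ = ω₀/(2π) = 419.7 Hz.
Step 3 — Parallel Q: Q = R/(ω₀L) = 17.6/(2637·0.002) = 3.337.
Step 4 — Bandwidth: Δω = ω₀/Q = 790.2 rad/s; BW = Δω/(2π) = 125.8 Hz.

(a) f₀ = 419.7 Hz  (b) Q = 3.337  (c) BW = 125.8 Hz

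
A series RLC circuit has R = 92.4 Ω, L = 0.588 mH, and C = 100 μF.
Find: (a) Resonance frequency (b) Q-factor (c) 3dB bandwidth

Step 1 — Resonance condition Im(Z)=0 gives ω₀ = 1/√(LC).
Step 2 — ω₀ = 1/√(0.000588·0.0001) = 4124 rad/s.
Step 3 — f₀ = ω₀/(2π) = 656.3 Hz.
Step 4 — Series Q: Q = ω₀L/R = 4124·0.000588/92.4 = 0.02624.
Step 5 — 3dB bandwidth: Δω = ω₀/Q = 1.571e+05 rad/s; BW = Δω/(2π) = 2.501e+04 Hz.

(a) f₀ = 656.3 Hz  (b) Q = 0.02624  (c) BW = 2.501e+04 Hz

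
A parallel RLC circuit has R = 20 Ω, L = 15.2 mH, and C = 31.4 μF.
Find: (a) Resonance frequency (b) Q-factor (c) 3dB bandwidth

Step 1 — Resonance: ω₀ = 1/√(LC) = 1/√(0.0152·3.14e-05) = 1447 rad/s.
Step 2 — f₀ = ω₀/(2π) = 230.4 Hz.
Step 3 — Parallel Q: Q = R/(ω₀L) = 20/(1447·0.0152) = 0.909.
Step 4 — Bandwidth: Δω = ω₀/Q = 1592 rad/s; BW = Δω/(2π) = 253.4 Hz.

(a) f₀ = 230.4 Hz  (b) Q = 0.909  (c) BW = 253.4 Hz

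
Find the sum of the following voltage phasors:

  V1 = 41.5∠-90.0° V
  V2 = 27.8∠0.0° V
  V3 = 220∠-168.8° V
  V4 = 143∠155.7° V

Step 1 — Convert each phasor to rectangular form:
  V1 = 41.5·(cos(-90.0°) + j·sin(-90.0°)) = 0 - j41.5 V
  V2 = 27.8·(cos(0.0°) + j·sin(0.0°)) = 27.8 V
  V3 = 220·(cos(-168.8°) + j·sin(-168.8°)) = -215.8 - j42.73 V
  V4 = 143·(cos(155.7°) + j·sin(155.7°)) = -130.3 + j58.85 V
Step 2 — Sum components: V_total = -318.3 - j25.39 V.
Step 3 — Convert to polar: |V_total| = 319.4 V, ∠V_total = -175.4°.

V_total = 319.4∠-175.4° V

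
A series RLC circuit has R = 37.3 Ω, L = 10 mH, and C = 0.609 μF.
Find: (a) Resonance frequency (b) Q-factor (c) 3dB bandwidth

Step 1 — Resonance condition Im(Z)=0 gives ω₀ = 1/√(LC).
Step 2 — ω₀ = 1/√(0.01·6.09e-07) = 1.281e+04 rad/s.
Step 3 — f₀ = ω₀/(2π) = 2039 Hz.
Step 4 — Series Q: Q = ω₀L/R = 1.281e+04·0.01/37.3 = 3.435.
Step 5 — 3dB bandwidth: Δω = ω₀/Q = 3730 rad/s; BW = Δω/(2π) = 593.6 Hz.

(a) f₀ = 2039 Hz  (b) Q = 3.435  (c) BW = 593.6 Hz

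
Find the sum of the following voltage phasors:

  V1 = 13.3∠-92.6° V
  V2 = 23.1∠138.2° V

Step 1 — Convert each phasor to rectangular form:
  V1 = 13.3·(cos(-92.6°) + j·sin(-92.6°)) = -0.6033 - j13.29 V
  V2 = 23.1·(cos(138.2°) + j·sin(138.2°)) = -17.22 + j15.4 V
Step 2 — Sum components: V_total = -17.82 + j2.111 V.
Step 3 — Convert to polar: |V_total| = 17.95 V, ∠V_total = 173.2°.

V_total = 17.95∠173.2° V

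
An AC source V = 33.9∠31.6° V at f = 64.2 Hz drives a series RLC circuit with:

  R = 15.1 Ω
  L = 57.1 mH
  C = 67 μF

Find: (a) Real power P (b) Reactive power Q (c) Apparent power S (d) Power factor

Step 1 — Angular frequency: ω = 2π·f = 2π·64.2 = 403.4 rad/s.
Step 2 — Component impedances:
  R: Z = R = 15.1 Ω
  L: Z = jωL = j·403.4·0.0571 = 0 + j23.03 Ω
  C: Z = 1/(jωC) = -j/(ω·C) = 0 - j37 Ω
Step 3 — Series combination: Z_total = R + L + C = 15.1 - j13.97 Ω = 20.57∠-42.8° Ω.
Step 4 — Source phasor: V = 33.9∠31.6° V = 28.87 + j17.76 V.
Step 5 — Current: I = V / Z = 0.444 + j1.587 A = 1.648∠74.4° A.
Step 6 — Complex power: S = V·I* = 41.01 - j37.94 VA.
Step 7 — Real power: P = Re(S) = 41.01 W.
Step 8 — Reactive power: Q = Im(S) = -37.94 VAR.
Step 9 — Apparent power: |S| = 55.87 VA.
Step 10 — Power factor: PF = P/|S| = 0.7341 (leading).

(a) P = 41.01 W  (b) Q = -37.94 VAR  (c) S = 55.87 VA  (d) PF = 0.7341 (leading)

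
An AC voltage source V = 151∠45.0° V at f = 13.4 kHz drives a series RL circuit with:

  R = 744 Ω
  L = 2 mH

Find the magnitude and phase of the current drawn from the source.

Step 1 — Angular frequency: ω = 2π·f = 2π·1.34e+04 = 8.419e+04 rad/s.
Step 2 — Component impedances:
  R: Z = R = 744 Ω
  L: Z = jωL = j·8.419e+04·0.002 = 0 + j168.4 Ω
Step 3 — Series combination: Z_total = R + L = 744 + j168.4 Ω = 762.8∠12.8° Ω.
Step 4 — Source phasor: V = 151∠45.0° V = 106.8 + j106.8 V.
Step 5 — Ohm's law: I = V / Z_total = (106.8 + j106.8) / (744 + j168.4) = 0.1674 + j0.1056 A.
Step 6 — Convert to polar: |I| = 0.198 A, ∠I = 32.2°.

I = 0.198∠32.2° A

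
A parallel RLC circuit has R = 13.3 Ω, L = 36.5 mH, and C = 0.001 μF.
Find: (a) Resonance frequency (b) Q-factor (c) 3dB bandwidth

Step 1 — Resonance: ω₀ = 1/√(LC) = 1/√(0.0365·1e-09) = 1.655e+05 rad/s.
Step 2 — f₀ = ω₀/(2π) = 2.634e+04 Hz.
Step 3 — Parallel Q: Q = R/(ω₀L) = 13.3/(1.655e+05·0.0365) = 0.002201.
Step 4 — Bandwidth: Δω = ω₀/Q = 7.519e+07 rad/s; BW = Δω/(2π) = 1.197e+07 Hz.

(a) f₀ = 2.634e+04 Hz  (b) Q = 0.002201  (c) BW = 1.197e+07 Hz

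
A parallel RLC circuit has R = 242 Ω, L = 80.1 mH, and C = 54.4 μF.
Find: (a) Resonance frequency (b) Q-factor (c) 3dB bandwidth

Step 1 — Resonance: ω₀ = 1/√(LC) = 1/√(0.0801·5.44e-05) = 479.1 rad/s.
Step 2 — f₀ = ω₀/(2π) = 76.24 Hz.
Step 3 — Parallel Q: Q = R/(ω₀L) = 242/(479.1·0.0801) = 6.307.
Step 4 — Bandwidth: Δω = ω₀/Q = 75.96 rad/s; BW = Δω/(2π) = 12.09 Hz.

(a) f₀ = 76.24 Hz  (b) Q = 6.307  (c) BW = 12.09 Hz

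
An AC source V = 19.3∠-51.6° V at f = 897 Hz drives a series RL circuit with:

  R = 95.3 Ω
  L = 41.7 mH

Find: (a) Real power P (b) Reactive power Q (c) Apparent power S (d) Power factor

Step 1 — Angular frequency: ω = 2π·f = 2π·897 = 5636 rad/s.
Step 2 — Component impedances:
  R: Z = R = 95.3 Ω
  L: Z = jωL = j·5636·0.0417 = 0 + j235 Ω
Step 3 — Series combination: Z_total = R + L = 95.3 + j235 Ω = 253.6∠67.9° Ω.
Step 4 — Source phasor: V = 19.3∠-51.6° V = 11.99 - j15.13 V.
Step 5 — Current: I = V / Z = -0.03751 - j0.06622 A = 0.0761∠-119.5° A.
Step 6 — Complex power: S = V·I* = 0.5519 + j1.361 VA.
Step 7 — Real power: P = Re(S) = 0.5519 W.
Step 8 — Reactive power: Q = Im(S) = 1.361 VAR.
Step 9 — Apparent power: |S| = 1.469 VA.
Step 10 — Power factor: PF = P/|S| = 0.3758 (lagging).

(a) P = 0.5519 W  (b) Q = 1.361 VAR  (c) S = 1.469 VA  (d) PF = 0.3758 (lagging)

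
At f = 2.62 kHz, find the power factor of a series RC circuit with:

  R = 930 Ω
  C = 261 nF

Step 1 — Angular frequency: ω = 2π·f = 2π·2620 = 1.646e+04 rad/s.
Step 2 — Component impedances:
  R: Z = R = 930 Ω
  C: Z = 1/(jωC) = -j/(ω·C) = 0 - j232.7 Ω
Step 3 — Series combination: Z_total = R + C = 930 - j232.7 Ω = 958.7∠-14.1° Ω.
Step 4 — Power factor: PF = cos(φ) = Re(Z)/|Z| = 930/958.7 = 0.9701.
Step 5 — Type: Im(Z) = -232.7 ⇒ leading (phase φ = -14.1°).

PF = 0.9701 (leading, φ = -14.1°)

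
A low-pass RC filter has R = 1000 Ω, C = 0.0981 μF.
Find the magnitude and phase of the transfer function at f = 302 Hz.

Step 1 — Angular frequency: ω = 2π·302 = 1898 rad/s.
Step 2 — Transfer function: H(jω) = 1/(1 + jωRC).
Step 3 — Denominator: 1 + jωRC = 1 + j·1898·1000·9.81e-08 = 1 + j0.1861.
Step 4 — H = 0.9665 - j0.1799.
Step 5 — Magnitude: |H| = 0.9831 (-0.1 dB); phase: φ = -10.5°.

|H| = 0.9831 (-0.1 dB), φ = -10.5°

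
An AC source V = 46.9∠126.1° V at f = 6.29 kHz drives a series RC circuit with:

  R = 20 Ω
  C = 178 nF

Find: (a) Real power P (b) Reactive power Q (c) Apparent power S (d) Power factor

Step 1 — Angular frequency: ω = 2π·f = 2π·6290 = 3.952e+04 rad/s.
Step 2 — Component impedances:
  R: Z = R = 20 Ω
  C: Z = 1/(jωC) = -j/(ω·C) = 0 - j142.2 Ω
Step 3 — Series combination: Z_total = R + C = 20 - j142.2 Ω = 143.6∠-82.0° Ω.
Step 4 — Source phasor: V = 46.9∠126.1° V = -27.63 + j37.89 V.
Step 5 — Current: I = V / Z = -0.2882 - j0.1538 A = 0.3267∠-151.9° A.
Step 6 — Complex power: S = V·I* = 2.135 - j15.17 VA.
Step 7 — Real power: P = Re(S) = 2.135 W.
Step 8 — Reactive power: Q = Im(S) = -15.17 VAR.
Step 9 — Apparent power: |S| = 15.32 VA.
Step 10 — Power factor: PF = P/|S| = 0.1393 (leading).

(a) P = 2.135 W  (b) Q = -15.17 VAR  (c) S = 15.32 VA  (d) PF = 0.1393 (leading)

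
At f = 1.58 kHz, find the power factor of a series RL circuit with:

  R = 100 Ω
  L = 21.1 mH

Step 1 — Angular frequency: ω = 2π·f = 2π·1580 = 9927 rad/s.
Step 2 — Component impedances:
  R: Z = R = 100 Ω
  L: Z = jωL = j·9927·0.0211 = 0 + j209.5 Ω
Step 3 — Series combination: Z_total = R + L = 100 + j209.5 Ω = 232.1∠64.5° Ω.
Step 4 — Power factor: PF = cos(φ) = Re(Z)/|Z| = 100/232.1 = 0.4308.
Step 5 — Type: Im(Z) = 209.5 ⇒ lagging (phase φ = 64.5°).

PF = 0.4308 (lagging, φ = 64.5°)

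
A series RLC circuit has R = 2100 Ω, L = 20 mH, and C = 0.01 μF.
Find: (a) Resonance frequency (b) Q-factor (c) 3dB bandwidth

Step 1 — Resonance: ω₀ = 1/√(LC) = 1/√(0.02·1e-08) = 7.071e+04 rad/s.
Step 2 — f₀ = ω₀/(2π) = 1.125e+04 Hz.
Step 3 — Series Q: Q = ω₀L/R = 7.071e+04·0.02/2100 = 0.6734.
Step 4 — Bandwidth: Δω = ω₀/Q = 1.05e+05 rad/s; BW = Δω/(2π) = 1.671e+04 Hz.

(a) f₀ = 1.125e+04 Hz  (b) Q = 0.6734  (c) BW = 1.671e+04 Hz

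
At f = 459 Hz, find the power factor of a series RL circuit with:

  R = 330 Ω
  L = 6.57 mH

Step 1 — Angular frequency: ω = 2π·f = 2π·459 = 2884 rad/s.
Step 2 — Component impedances:
  R: Z = R = 330 Ω
  L: Z = jωL = j·2884·0.00657 = 0 + j18.95 Ω
Step 3 — Series combination: Z_total = R + L = 330 + j18.95 Ω = 330.5∠3.3° Ω.
Step 4 — Power factor: PF = cos(φ) = Re(Z)/|Z| = 330/330.54 = 0.9984.
Step 5 — Type: Im(Z) = 18.95 ⇒ lagging (phase φ = 3.3°).

PF = 0.9984 (lagging, φ = 3.3°)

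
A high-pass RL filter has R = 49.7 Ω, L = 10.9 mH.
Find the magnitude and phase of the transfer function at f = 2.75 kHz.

Step 1 — Angular frequency: ω = 2π·2750 = 1.728e+04 rad/s.
Step 2 — Transfer function: H(jω) = jωL/(R + jωL).
Step 3 — Numerator jωL = j·188.3; denominator R + jωL = 49.7 + j188.3.
Step 4 — H = 0.9349 + j0.2467.
Step 5 — Magnitude: |H| = 0.9669 (-0.3 dB); phase: φ = 14.8°.

|H| = 0.9669 (-0.3 dB), φ = 14.8°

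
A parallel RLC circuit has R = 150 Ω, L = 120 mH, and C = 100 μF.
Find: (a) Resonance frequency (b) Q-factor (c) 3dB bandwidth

Step 1 — Resonance: ω₀ = 1/√(LC) = 1/√(0.12·0.0001) = 288.7 rad/s.
Step 2 — f₀ = ω₀/(2π) = 45.94 Hz.
Step 3 — Parallel Q: Q = R/(ω₀L) = 150/(288.7·0.12) = 4.33.
Step 4 — Bandwidth: Δω = ω₀/Q = 66.67 rad/s; BW = Δω/(2π) = 10.61 Hz.

(a) f₀ = 45.94 Hz  (b) Q = 4.33  (c) BW = 10.61 Hz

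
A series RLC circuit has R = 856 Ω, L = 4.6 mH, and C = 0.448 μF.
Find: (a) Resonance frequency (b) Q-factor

Step 1 — Resonance condition Im(Z)=0 gives ω₀ = 1/√(LC).
Step 2 — ω₀ = 1/√(0.0046·4.48e-07) = 2.203e+04 rad/s.
Step 3 — f₀ = ω₀/(2π) = 3506 Hz.
Step 4 — Series Q: Q = ω₀L/R = 2.203e+04·0.0046/856 = 0.1184.

(a) f₀ = 3506 Hz  (b) Q = 0.1184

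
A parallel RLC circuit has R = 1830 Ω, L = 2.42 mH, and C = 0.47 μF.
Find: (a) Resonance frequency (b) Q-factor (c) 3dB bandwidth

Step 1 — Resonance: ω₀ = 1/√(LC) = 1/√(0.00242·4.7e-07) = 2.965e+04 rad/s.
Step 2 — f₀ = ω₀/(2π) = 4719 Hz.
Step 3 — Parallel Q: Q = R/(ω₀L) = 1830/(2.965e+04·0.00242) = 25.5.
Step 4 — Bandwidth: Δω = ω₀/Q = 1163 rad/s; BW = Δω/(2π) = 185 Hz.

(a) f₀ = 4719 Hz  (b) Q = 25.5  (c) BW = 185 Hz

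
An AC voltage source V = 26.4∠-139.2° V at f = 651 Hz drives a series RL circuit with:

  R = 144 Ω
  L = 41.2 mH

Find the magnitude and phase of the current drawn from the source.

Step 1 — Angular frequency: ω = 2π·f = 2π·651 = 4090 rad/s.
Step 2 — Component impedances:
  R: Z = R = 144 Ω
  L: Z = jωL = j·4090·0.0412 = 0 + j168.5 Ω
Step 3 — Series combination: Z_total = R + L = 144 + j168.5 Ω = 221.7∠49.5° Ω.
Step 4 — Source phasor: V = 26.4∠-139.2° V = -19.98 - j17.25 V.
Step 5 — Ohm's law: I = V / Z_total = (-19.98 - j17.25) / (144 + j168.5) = -0.1177 + j0.01799 A.
Step 6 — Convert to polar: |I| = 0.1191 A, ∠I = 171.3°.

I = 0.1191∠171.3° A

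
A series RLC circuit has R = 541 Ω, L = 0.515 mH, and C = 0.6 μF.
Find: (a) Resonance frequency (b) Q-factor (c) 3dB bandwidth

Step 1 — Resonance condition Im(Z)=0 gives ω₀ = 1/√(LC).
Step 2 — ω₀ = 1/√(0.000515·6e-07) = 5.689e+04 rad/s.
Step 3 — f₀ = ω₀/(2π) = 9054 Hz.
Step 4 — Series Q: Q = ω₀L/R = 5.689e+04·0.000515/541 = 0.05415.
Step 5 — 3dB bandwidth: Δω = ω₀/Q = 1.05e+06 rad/s; BW = Δω/(2π) = 1.672e+05 Hz.

(a) f₀ = 9054 Hz  (b) Q = 0.05415  (c) BW = 1.672e+05 Hz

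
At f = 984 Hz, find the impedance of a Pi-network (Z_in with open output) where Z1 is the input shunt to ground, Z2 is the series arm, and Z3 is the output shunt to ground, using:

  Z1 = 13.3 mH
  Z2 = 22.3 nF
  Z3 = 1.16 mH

Step 1 — Angular frequency: ω = 2π·f = 2π·984 = 6183 rad/s.
Step 2 — Component impedances:
  Z1: Z = jωL = j·6183·0.0133 = 0 + j82.23 Ω
  Z2: Z = 1/(jωC) = -j/(ω·C) = 0 - j7253 Ω
  Z3: Z = jωL = j·6183·0.00116 = 0 + j7.172 Ω
Step 3 — With open output, the series arm Z2 and the output shunt Z3 appear in series to ground: Z2 + Z3 = 0 - j7246 Ω.
Step 4 — Parallel with input shunt Z1: Z_in = Z1 || (Z2 + Z3) = 0 + j83.17 Ω = 83.17∠90.0° Ω.

Z = 0 + j83.17 Ω = 83.17∠90.0° Ω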